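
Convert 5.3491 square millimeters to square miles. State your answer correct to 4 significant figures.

1 square millimeter = 3.86102 × 10^-13 mi².
So 5.3491 × 3.86102 × 10^-13 ≈ 2.065 × 10^-12 mi².

2.065 × 10^-12 mi²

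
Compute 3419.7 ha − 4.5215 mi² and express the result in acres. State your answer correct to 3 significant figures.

3419.7 ha = 8450.26 acre and 4.5215 mi² = 2893.76 acre.
8450.26 − 2893.76 ≈ 5560 acre.

5560 acres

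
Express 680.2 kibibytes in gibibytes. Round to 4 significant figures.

1 kibibyte = 9.53674 × 10^-7 GiB.
680.2 × 9.53674 × 10^-7 ≈ 0.0006487 GiB.

0.0006487 GiB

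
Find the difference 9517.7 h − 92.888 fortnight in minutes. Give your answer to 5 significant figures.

-1.3016e+6 minutes

9517.7 h = 571062 min and 92.888 fortnight = 1.87262e+6 min.
571062 − 1.87262e+6 ≈ -1.3016e+6 min.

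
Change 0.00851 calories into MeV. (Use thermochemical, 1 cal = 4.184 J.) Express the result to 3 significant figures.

2.22e+11 MeV

1 calorie = 2.61145e+13 megaelectronvolts.
Thus 0.00851 × 2.61145e+13 ≈ 2.22e+11 MeV.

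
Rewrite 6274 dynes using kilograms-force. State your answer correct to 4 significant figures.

1 dyne = 1.01972 × 10^-6 kilograms-force.
Thus 6274 × 1.01972 × 10^-6 ≈ 0.006398 kgf.

0.006398 kgf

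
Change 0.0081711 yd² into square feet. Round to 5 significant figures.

0.073540 ft²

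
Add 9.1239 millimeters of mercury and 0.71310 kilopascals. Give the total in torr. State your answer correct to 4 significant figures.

14.47 torr

9.1239 mmHg = 9.12390 torr and 0.71310 kPa = 5.34869 torr.
9.12390 + 5.34869 ≈ 14.47 torr.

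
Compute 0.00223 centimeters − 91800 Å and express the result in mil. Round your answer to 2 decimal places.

0.52 mils

0.00223 cm = 0.877953 mil and 91800 Å = 0.361417 mil.
0.877953 − 0.361417 ≈ 0.52 mil.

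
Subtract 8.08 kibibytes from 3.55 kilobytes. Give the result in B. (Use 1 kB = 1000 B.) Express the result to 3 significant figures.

3.55 kB = 3550.00 B and 8.08 KiB = 8273.92 B.
3550.00 − 8273.92 ≈ -4720 B.

-4720 B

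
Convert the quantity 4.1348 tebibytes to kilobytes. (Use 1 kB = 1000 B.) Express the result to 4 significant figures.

1 tebibyte = 1.09951 × 10^9 kB.
4.1348 × 1.09951 × 10^9 ≈ 4.546 × 10^9 kB.

4.546 × 10^9 kB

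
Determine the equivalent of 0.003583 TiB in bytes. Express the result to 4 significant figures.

1 tebibyte = 1.09951e+12 bytes.
0.003583 × 1.09951e+12 ≈ 3.940e+9 B.

3.940e+9 bytes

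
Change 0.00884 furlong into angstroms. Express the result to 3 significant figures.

1.78 × 10^10 Å

1 furlong = 2.01168 × 10^12 Å.
Thus 0.00884 × 2.01168 × 10^12 ≈ 1.78 × 10^10 Å.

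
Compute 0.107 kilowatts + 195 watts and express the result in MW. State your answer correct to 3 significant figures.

0.107 kW = 0.000107000 MW and 195 W = 0.000195000 MW.
0.000107000 + 0.000195000 ≈ 0.000302 MW.

0.000302 MW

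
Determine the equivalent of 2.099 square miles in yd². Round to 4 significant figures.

6.502e+6 yd²

1 square mile = 3.09760e+6 yd².
Thus 2.099 × 3.09760e+6 ≈ 6.502e+6 yd².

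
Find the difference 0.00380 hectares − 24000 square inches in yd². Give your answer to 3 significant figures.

26.9 yd²

0.00380 ha = 45.4476 yd² and 24000 in² = 18.5185 yd².
45.4476 − 18.5185 ≈ 26.9 yd².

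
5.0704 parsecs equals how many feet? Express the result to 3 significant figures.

1 pc = 1.01236e+17 ft.
Thus 5.0704 × 1.01236e+17 ≈ 5.13e+17 ft.

5.13e+17 feet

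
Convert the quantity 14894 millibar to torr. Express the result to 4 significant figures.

11170 torr

1 mbar = 0.750062 torr.
Thus 14894 × 0.750062 ≈ 11170 torr.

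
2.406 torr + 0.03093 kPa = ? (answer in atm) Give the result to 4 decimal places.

0.0035 atm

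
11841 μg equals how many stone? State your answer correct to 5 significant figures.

1.8646e-6 st

1 microgram = 1.57473e-10 st.
11841 × 1.57473e-10 ≈ 1.8646e-6 st.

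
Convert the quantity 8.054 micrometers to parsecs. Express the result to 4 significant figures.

1 μm = 3.24078e-23 parsecs.
Then 8.054 × 3.24078e-23 ≈ 2.610e-22 pc.

2.610e-22 pc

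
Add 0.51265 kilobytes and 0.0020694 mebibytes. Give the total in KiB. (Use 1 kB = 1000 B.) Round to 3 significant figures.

2.62 KiB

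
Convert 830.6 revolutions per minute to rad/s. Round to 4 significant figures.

86.98 rad/s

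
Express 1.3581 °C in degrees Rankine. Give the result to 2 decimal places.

494.11 degrees Rankine

°R = (°C + 273.15) × 9/5.
Applying the formula gives 494.11 °R.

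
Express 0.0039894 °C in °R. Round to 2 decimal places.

491.68 degrees Rankine

°R = (°C + 273.15) × 9/5.
Applying the formula gives 491.68 °R.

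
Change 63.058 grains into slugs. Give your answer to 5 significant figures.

1 grain = 4.44014 × 10^-6 slug.
Thus 63.058 × 4.44014 × 10^-6 ≈ 0.00027999 slug.

0.00027999 slug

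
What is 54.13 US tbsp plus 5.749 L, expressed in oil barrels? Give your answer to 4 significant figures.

0.04119 oil barrels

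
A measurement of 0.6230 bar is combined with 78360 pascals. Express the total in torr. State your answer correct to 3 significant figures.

0.6230 bar = 467.288 torr and 78360 Pa = 587.748 torr.
467.288 + 587.748 ≈ 1060 torr.

1060 torr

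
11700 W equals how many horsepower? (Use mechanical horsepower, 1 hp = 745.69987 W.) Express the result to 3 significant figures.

15.7 hp

1 watt = 0.00134102 hp.
11700 × 0.00134102 ≈ 15.7 hp.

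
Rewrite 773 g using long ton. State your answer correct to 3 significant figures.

0.000761 long ton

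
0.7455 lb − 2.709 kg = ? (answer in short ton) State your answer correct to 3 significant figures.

0.7455 lb = 0.000372750 short ton and 2.709 kg = 0.00298616 short ton.
0.000372750 − 0.00298616 ≈ -0.00261 short ton.

-0.00261 short ton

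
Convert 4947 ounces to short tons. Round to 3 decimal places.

0.155 short ton

1 ounce = 3.12500e-5 short tons.
4947 × 3.12500e-5 ≈ 0.155 short ton.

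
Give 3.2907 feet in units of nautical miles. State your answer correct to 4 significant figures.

0.0005416 nmi

1 ft = 0.000164579 nautical miles.
So 3.2907 × 0.000164579 ≈ 0.0005416 nmi.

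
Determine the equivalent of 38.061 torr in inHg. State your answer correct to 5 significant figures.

1 torr = 0.0393701 inHg.
Then 38.061 × 0.0393701 ≈ 1.4985 inHg.

1.4985 inches of mercury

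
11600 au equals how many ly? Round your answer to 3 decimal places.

0.183 ly

1 au = 1.58125e-5 light-years.
So 11600 × 1.58125e-5 ≈ 0.183 ly.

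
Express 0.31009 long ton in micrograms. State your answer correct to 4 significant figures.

1 long ton = 1.01605e+12 μg.
Then 0.31009 × 1.01605e+12 ≈ 3.151e+11 μg.

3.151e+11 μg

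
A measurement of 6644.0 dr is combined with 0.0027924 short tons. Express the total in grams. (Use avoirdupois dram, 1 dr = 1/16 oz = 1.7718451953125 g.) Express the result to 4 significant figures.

6644.0 dr = 11772.1 g and 0.0027924 short ton = 2533.22 g.
11772.1 + 2533.22 ≈ 14310 g.

14310 grams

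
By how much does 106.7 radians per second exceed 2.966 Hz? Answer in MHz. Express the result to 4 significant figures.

106.7 rad/s = 1.69818e-5 MHz and 2.966 Hz = 2.96600e-6 MHz.
1.69818e-5 − 2.96600e-6 ≈ 1.402e-5 MHz.

1.402e-5 MHz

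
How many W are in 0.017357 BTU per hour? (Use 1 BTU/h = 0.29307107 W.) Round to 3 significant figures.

1 BTU/h = 0.293071 watts.
Thus 0.017357 × 0.293071 ≈ 0.00509 W.

0.00509 watts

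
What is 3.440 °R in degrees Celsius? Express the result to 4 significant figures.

-271.2 °C

°R = (°C + 273.15) × 9/5.
Applying the formula gives -271.2 °C.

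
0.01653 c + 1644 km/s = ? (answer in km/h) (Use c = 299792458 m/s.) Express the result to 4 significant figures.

2.376e+7 kilometers per hour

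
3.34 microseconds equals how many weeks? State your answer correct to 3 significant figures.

5.52e-12 weeks

1 microsecond = 1.65344e-12 wk.
So 3.34 × 1.65344e-12 ≈ 5.52e-12 wk.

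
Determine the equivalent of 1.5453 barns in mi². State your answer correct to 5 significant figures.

5.9664 × 10^-35 square miles

1 barn = 3.86102 × 10^-35 square miles.
Then 1.5453 × 3.86102 × 10^-35 ≈ 5.9664 × 10^-35 mi².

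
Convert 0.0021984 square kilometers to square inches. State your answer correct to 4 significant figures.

1 square kilometer = 1.55000e+9 in².
Then 0.0021984 × 1.55000e+9 ≈ 3.408e+6 in².

3.408e+6 in²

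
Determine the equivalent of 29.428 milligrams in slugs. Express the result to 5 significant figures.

2.0165e-6 slug

1 milligram = 6.85218e-8 slugs.
Thus 29.428 × 6.85218e-8 ≈ 2.0165e-6 slug.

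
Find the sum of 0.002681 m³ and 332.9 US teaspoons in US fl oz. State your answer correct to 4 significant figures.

0.002681 m³ = 90.6554 US fl oz and 332.9 US tsp = 55.4833 US fl oz.
90.6554 + 55.4833 ≈ 146.1 US fl oz.

146.1 US fluid ounces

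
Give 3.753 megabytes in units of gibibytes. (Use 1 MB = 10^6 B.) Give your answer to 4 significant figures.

0.003495 GiB

1 megabyte = 0.000931323 GiB.
Thus 3.753 × 0.000931323 ≈ 0.003495 GiB.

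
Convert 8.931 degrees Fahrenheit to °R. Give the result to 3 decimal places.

°R = °F + 459.67.
Applying the formula gives 468.601 °R.

468.601 degrees Rankine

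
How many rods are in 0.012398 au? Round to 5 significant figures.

3.6879e+8 rod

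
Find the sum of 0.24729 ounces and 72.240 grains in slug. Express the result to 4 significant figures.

0.0008011 slug

0.24729 oz = 0.000480376 slug and 72.240 gr = 0.000320755 slug.
0.000480376 + 0.000320755 ≈ 0.0008011 slug.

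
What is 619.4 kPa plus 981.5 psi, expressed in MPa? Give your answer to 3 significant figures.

619.4 kPa = 0.619400 MPa and 981.5 psi = 6.76720 MPa.
0.619400 + 6.76720 ≈ 7.39 MPa.

7.39 MPa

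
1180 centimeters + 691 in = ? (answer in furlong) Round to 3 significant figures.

0.146 furlongs

1180 cm = 0.0586574 furlong and 691 in = 0.0872475 furlong.
0.0586574 + 0.0872475 ≈ 0.146 furlong.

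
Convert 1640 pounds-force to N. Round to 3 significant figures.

7300 N

1 pound-force = 4.44822 newtons.
1640 × 4.44822 ≈ 7300 N.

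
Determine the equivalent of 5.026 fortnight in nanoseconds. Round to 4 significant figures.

6.079e+15 ns

1 fortnight = 1.20960e+15 nanoseconds.
Thus 5.026 × 1.20960e+15 ≈ 6.079e+15 ns.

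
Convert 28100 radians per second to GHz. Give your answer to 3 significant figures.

4.47 × 10^-6 gigahertz

1 rad/s = 1.59155 × 10^-10 GHz.
Thus 28100 × 1.59155 × 10^-10 ≈ 4.47 × 10^-6 GHz.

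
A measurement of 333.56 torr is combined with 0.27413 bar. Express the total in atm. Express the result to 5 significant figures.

0.70944 atmospheres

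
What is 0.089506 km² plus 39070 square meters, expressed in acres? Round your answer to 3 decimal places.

31.772 acre

0.089506 km² = 22.1174 acre and 39070 m² = 9.65441 acre.
22.1174 + 9.65441 ≈ 31.772 acre.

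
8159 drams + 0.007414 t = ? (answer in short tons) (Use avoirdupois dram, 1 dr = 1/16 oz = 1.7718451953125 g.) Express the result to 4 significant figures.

8159 dr = 0.0159355 short ton and 0.007414 t = 0.00817254 short ton.
0.0159355 + 0.00817254 ≈ 0.02411 short ton.

0.02411 short ton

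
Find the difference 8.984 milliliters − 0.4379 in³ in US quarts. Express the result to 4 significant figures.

0.001911 US qt

8.984 mL = 0.00949329 US qt and 0.4379 in³ = 0.00758268 US qt.
0.00949329 − 0.00758268 ≈ 0.001911 US qt.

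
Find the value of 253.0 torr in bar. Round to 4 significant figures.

0.3373 bar

1 torr = 0.00133322 bar.
So 253.0 × 0.00133322 ≈ 0.3373 bar.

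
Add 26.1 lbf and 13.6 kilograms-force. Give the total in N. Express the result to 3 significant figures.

26.1 lbf = 116.099 N and 13.6 kgf = 133.370 N.
116.099 + 133.370 ≈ 249 N.

249 newtons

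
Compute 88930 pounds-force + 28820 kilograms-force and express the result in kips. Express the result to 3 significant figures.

88930 lbf = 88.9300 kip and 28820 kgf = 63.5372 kip.
88.9300 + 63.5372 ≈ 152 kip.

152 kips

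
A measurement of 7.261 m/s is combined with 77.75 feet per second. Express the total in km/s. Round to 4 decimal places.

7.261 m/s = 0.00726100 km/s and 77.75 ft/s = 0.0236982 km/s.
0.00726100 + 0.0236982 ≈ 0.0310 km/s.

0.0310 km/s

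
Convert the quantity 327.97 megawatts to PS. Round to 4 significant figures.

445900 metric horsepower

1 megawatt = 1359.62 metric horsepower.
So 327.97 × 1359.62 ≈ 445900 PS.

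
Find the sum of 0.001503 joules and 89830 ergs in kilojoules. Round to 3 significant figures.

0.001503 J = 1.50300e-6 kJ and 89830 erg = 8.98300e-6 kJ.
1.50300e-6 + 8.98300e-6 ≈ 1.05e-5 kJ.

1.05e-5 kilojoules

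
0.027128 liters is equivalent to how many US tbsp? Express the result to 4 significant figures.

1 liter = 67.6280 US tbsp.
Then 0.027128 × 67.6280 ≈ 1.835 US tbsp.

1.835 US tablespoons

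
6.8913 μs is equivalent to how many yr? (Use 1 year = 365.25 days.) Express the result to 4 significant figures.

1 microsecond = 3.16881e-14 years.
Then 6.8913 × 3.16881e-14 ≈ 2.184e-13 yr.

2.184e-13 yr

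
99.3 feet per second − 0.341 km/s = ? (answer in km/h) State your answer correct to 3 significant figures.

99.3 ft/s = 108.960 km/h and 0.341 km/s = 1227.60 km/h.
108.960 − 1227.60 ≈ -1120 km/h.

-1120 kilometers per hour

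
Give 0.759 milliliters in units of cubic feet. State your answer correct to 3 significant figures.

1 mL = 3.53147 × 10^-5 ft³.
0.759 × 3.53147 × 10^-5 ≈ 2.68 × 10^-5 ft³.

2.68 × 10^-5 cubic feet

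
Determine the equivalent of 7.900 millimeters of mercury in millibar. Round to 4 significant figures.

1 mmHg = 1.33322 mbar.
Then 7.900 × 1.33322 ≈ 10.53 mbar.

10.53 mbar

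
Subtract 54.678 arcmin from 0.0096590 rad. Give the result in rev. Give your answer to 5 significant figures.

-0.00099411 rev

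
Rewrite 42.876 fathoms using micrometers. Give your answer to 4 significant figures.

7.841e+7 micrometers

1 fathom = 1.82880e+6 μm.
Then 42.876 × 1.82880e+6 ≈ 7.841e+7 μm.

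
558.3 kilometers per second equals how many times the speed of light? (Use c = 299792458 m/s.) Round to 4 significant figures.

0.001862 times the speed of light

1 km/s = 3.33564 × 10^-6 c.
So 558.3 × 3.33564 × 10^-6 ≈ 0.001862 c.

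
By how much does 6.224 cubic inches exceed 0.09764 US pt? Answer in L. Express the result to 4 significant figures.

6.224 in³ = 0.101993 L and 0.09764 US pt = 0.0462010 L.
0.101993 − 0.0462010 ≈ 0.05579 L.

0.05579 L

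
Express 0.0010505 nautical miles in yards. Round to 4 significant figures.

1 nautical mile = 2025.37 yards.
Thus 0.0010505 × 2025.37 ≈ 2.128 yd.

2.128 yd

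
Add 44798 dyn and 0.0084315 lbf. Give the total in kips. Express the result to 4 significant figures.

44798 dyn = 0.000100710 kip and 0.0084315 lbf = 8.43150 × 10^-6 kip.
0.000100710 + 8.43150 × 10^-6 ≈ 0.0001091 kip.

0.0001091 kip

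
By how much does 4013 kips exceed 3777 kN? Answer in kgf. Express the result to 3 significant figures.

1.44e+6 kgf

4013 kip = 1.82027e+6 kgf and 3777 kN = 385147 kgf.
1.82027e+6 − 385147 ≈ 1.44e+6 kgf.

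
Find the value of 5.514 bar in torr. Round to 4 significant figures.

4136 torr

1 bar = 750.062 torr.
So 5.514 × 750.062 ≈ 4136 torr.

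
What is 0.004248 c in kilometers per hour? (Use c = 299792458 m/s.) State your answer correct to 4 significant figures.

4.585e+6 kilometers per hour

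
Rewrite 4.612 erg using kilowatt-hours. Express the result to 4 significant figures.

1.281 × 10^-13 kWh

1 erg = 2.77778 × 10^-14 kWh.
Then 4.612 × 2.77778 × 10^-14 ≈ 1.281 × 10^-13 kWh.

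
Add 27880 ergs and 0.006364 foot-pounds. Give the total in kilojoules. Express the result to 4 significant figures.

27880 erg = 2.78800 × 10^-6 kJ and 0.006364 ft·lbf = 8.62843 × 10^-6 kJ.
2.78800 × 10^-6 + 8.62843 × 10^-6 ≈ 1.142 × 10^-5 kJ.

1.142 × 10^-5 kJ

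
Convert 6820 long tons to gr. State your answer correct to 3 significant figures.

1 long ton = 1.56800e+7 grains.
Then 6820 × 1.56800e+7 ≈ 1.07e+11 gr.

1.07e+11 gr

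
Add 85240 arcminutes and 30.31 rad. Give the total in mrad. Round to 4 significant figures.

55110 mrad

85240 arcmin = 24795.3 mrad and 30.31 rad = 30310.0 mrad.
24795.3 + 30310.0 ≈ 55110 mrad.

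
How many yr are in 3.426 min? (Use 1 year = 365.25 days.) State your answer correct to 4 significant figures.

6.514 × 10^-6 yr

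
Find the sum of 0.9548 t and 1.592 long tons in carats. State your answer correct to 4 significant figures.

1.286 × 10^7 ct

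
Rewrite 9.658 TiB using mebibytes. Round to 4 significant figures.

1.013 × 10^7 MiB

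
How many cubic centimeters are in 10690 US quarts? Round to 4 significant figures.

1.012 × 10^7 cm³

1 US quart = 946.353 cm³.
So 10690 × 946.353 ≈ 1.012 × 10^7 cm³.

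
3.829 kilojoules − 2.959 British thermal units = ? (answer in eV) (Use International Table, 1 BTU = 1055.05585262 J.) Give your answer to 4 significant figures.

3.829 kJ = 2.38987 × 10^22 eV and 2.959 BTU = 1.94854 × 10^22 eV.
2.38987 × 10^22 − 1.94854 × 10^22 ≈ 4.413 × 10^21 eV.

4.413 × 10^21 eV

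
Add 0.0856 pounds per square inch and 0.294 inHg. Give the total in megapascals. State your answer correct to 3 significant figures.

0.00159 MPa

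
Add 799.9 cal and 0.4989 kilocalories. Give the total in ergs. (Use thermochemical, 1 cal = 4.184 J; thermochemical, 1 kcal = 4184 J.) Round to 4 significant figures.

799.9 cal = 3.34678e+10 erg and 0.4989 kcal = 2.08740e+10 erg.
3.34678e+10 + 2.08740e+10 ≈ 5.434e+10 erg.

5.434e+10 ergs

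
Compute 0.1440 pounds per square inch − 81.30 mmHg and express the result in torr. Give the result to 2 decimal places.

-73.85 torr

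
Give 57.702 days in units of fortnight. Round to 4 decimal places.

4.1216 fortnight

1 day = 0.0714286 fortnight.
Then 57.702 × 0.0714286 ≈ 4.1216 fortnight.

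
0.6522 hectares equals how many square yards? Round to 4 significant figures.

7800 square yards

1 ha = 11959.9 yd².
So 0.6522 × 11959.9 ≈ 7800 yd².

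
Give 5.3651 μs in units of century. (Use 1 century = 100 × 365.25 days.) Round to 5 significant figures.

1.7001 × 10^-15 centuries

1 μs = 3.16881 × 10^-16 centuries.
5.3651 × 3.16881 × 10^-16 ≈ 1.7001 × 10^-15 century.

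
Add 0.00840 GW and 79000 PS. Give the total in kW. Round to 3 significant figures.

0.00840 GW = 8400.00 kW and 79000 PS = 58104.4 kW.
8400.00 + 58104.4 ≈ 66500 kW.

66500 kilowatts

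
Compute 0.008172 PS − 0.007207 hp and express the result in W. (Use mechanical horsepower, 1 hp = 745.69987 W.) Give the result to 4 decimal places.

0.6362 W

0.008172 PS = 6.01050 W and 0.007207 hp = 5.37426 W.
6.01050 − 5.37426 ≈ 0.6362 W.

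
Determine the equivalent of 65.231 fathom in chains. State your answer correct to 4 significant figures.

1 fathom = 0.0909091 chain.
Then 65.231 × 0.0909091 ≈ 5.930 chain.

5.930 chain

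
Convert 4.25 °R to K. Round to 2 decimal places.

°R = K × 9/5.
Applying the formula gives 2.36 K.

2.36 K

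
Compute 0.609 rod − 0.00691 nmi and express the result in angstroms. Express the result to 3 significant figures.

0.609 rod = 3.06278e+10 Å and 0.00691 nmi = 1.27973e+11 Å.
3.06278e+10 − 1.27973e+11 ≈ -9.73e+10 Å.

-9.73e+10 angstroms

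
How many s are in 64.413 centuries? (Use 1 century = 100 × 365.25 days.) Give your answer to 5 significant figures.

2.0327e+11 s

1 century = 3.15576e+9 s.
So 64.413 × 3.15576e+9 ≈ 2.0327e+11 s.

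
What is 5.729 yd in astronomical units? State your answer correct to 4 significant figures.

3.502 × 10^-11 au

1 yd = 6.11239 × 10^-12 au.
Then 5.729 × 6.11239 × 10^-12 ≈ 3.502 × 10^-11 au.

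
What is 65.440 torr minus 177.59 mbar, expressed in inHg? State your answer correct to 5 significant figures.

-2.6679 inHg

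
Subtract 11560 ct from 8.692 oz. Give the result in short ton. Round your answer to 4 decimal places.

-0.0023 short ton

8.692 oz = 0.000271625 short ton and 11560 ct = 0.00254854 short ton.
0.000271625 − 0.00254854 ≈ -0.0023 short ton.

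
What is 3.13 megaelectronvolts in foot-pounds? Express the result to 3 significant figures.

3.70 × 10^-13 foot-pounds

1 megaelectronvolt = 1.18170 × 10^-13 foot-pounds.
Thus 3.13 × 1.18170 × 10^-13 ≈ 3.70 × 10^-13 ft·lbf.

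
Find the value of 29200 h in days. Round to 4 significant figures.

1 hour = 0.0416667 d.
29200 × 0.0416667 ≈ 1217 d.

1217 days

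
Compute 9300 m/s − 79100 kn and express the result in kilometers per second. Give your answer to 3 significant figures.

-31.4 kilometers per second

9300 m/s = 9.30000 km/s and 79100 kn = 40.6926 km/s.
9.30000 − 40.6926 ≈ -31.4 km/s.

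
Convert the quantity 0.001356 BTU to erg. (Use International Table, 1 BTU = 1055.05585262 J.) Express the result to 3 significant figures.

1.43e+7 erg

1 BTU = 1.05506e+10 erg.
Thus 0.001356 × 1.05506e+10 ≈ 1.43e+7 erg.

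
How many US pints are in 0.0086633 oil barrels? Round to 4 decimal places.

2.9109 US pints

1 oil barrel = 336.000 US pt.
Thus 0.0086633 × 336.000 ≈ 2.9109 US pt.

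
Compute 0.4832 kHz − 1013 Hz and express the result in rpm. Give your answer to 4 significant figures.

0.4832 kHz = 28992.0 rpm and 1013 Hz = 60780.0 rpm.
28992.0 − 60780.0 ≈ -31790 rpm.

-31790 rpm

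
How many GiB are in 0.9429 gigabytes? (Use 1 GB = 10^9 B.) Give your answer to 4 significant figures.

0.8781 GiB

1 GB = 0.931323 GiB.
Then 0.9429 × 0.931323 ≈ 0.8781 GiB.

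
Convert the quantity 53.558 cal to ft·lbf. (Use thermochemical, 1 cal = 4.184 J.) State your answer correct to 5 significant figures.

165.28 ft·lbf

1 cal = 3.08596 ft·lbf.
So 53.558 × 3.08596 ≈ 165.28 ft·lbf.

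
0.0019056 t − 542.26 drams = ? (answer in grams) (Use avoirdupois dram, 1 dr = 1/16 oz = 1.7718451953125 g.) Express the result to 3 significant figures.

945 grams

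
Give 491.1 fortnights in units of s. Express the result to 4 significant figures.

1 fortnight = 1.20960 × 10^6 s.
491.1 × 1.20960 × 10^6 ≈ 5.940 × 10^8 s.

5.940 × 10^8 seconds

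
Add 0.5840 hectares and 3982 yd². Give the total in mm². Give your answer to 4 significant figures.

9.169e+9 square millimeters

0.5840 ha = 5.84000e+9 mm² and 3982 yd² = 3.32946e+9 mm².
5.84000e+9 + 3.32946e+9 ≈ 9.169e+9 mm².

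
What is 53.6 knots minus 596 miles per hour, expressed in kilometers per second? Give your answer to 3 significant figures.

-0.239 kilometers per second

53.6 kn = 0.0275742 km/s and 596 mph = 0.266436 km/s.
0.0275742 − 0.266436 ≈ -0.239 km/s.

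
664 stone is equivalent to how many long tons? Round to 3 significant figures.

4.15 long tons

1 stone = 0.00625000 long ton.
So 664 × 0.00625000 ≈ 4.15 long ton.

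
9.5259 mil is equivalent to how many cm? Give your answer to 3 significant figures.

1 mil = 0.00254000 cm.
9.5259 × 0.00254000 ≈ 0.0242 cm.

0.0242 cm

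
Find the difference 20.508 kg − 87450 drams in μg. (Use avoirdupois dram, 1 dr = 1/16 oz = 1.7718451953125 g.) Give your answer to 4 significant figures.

20.508 kg = 2.05080e+10 μg and 87450 dr = 1.54948e+11 μg.
2.05080e+10 − 1.54948e+11 ≈ -1.344e+11 μg.

-1.344e+11 micrograms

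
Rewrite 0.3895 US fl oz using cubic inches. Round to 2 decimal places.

0.70 in³

1 US fl oz = 1.80469 in³.
Thus 0.3895 × 1.80469 ≈ 0.70 in³.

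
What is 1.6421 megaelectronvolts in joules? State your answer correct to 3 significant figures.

1 megaelectronvolt = 1.60218 × 10^-13 joules.
Then 1.6421 × 1.60218 × 10^-13 ≈ 2.63 × 10^-13 J.

2.63 × 10^-13 joules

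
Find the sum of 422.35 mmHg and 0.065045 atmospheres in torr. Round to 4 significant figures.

471.8 torr

422.35 mmHg = 422.350 torr and 0.065045 atm = 49.4342 torr.
422.350 + 49.4342 ≈ 471.8 torr.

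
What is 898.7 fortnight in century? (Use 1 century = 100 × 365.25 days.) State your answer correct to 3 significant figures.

0.344 centuries

1 fortnight = 0.000383299 century.
Then 898.7 × 0.000383299 ≈ 0.344 century.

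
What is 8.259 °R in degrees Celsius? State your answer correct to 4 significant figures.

°R = (°C + 273.15) × 9/5.
Applying the formula gives -268.6 °C.

-268.6 °C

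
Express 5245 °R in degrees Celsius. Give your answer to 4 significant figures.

2641 °C

°R = (°C + 273.15) × 9/5.
Applying the formula gives 2641 °C.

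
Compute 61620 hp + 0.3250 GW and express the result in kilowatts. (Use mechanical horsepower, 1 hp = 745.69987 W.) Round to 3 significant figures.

371000 kW

61620 hp = 45950.0 kW and 0.3250 GW = 325000 kW.
45950.0 + 325000 ≈ 371000 kW.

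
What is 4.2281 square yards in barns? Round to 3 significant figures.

3.54 × 10^28 barns

1 square yard = 8.36127 × 10^27 barn.
Then 4.2281 × 8.36127 × 10^27 ≈ 3.54 × 10^28 barn.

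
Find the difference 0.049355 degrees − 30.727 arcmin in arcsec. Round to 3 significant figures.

0.049355 ° = 177.678 arcsec and 30.727 arcmin = 1843.62 arcsec.
177.678 − 1843.62 ≈ -1670 arcsec.

-1670 arcsec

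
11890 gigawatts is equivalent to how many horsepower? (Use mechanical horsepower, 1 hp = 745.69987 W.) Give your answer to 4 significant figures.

1.594e+10 hp

1 GW = 1.34102e+6 hp.
So 11890 × 1.34102e+6 ≈ 1.594e+10 hp.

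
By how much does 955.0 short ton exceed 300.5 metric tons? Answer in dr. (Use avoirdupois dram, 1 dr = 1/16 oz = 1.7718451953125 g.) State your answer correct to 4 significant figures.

3.194e+8 dr

955.0 short ton = 4.88960e+8 dr and 300.5 t = 1.69597e+8 dr.
4.88960e+8 − 1.69597e+8 ≈ 3.194e+8 dr.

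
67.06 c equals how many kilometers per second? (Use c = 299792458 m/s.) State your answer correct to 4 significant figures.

2.010e+7 km/s

1 c = 299792 km/s.
So 67.06 × 299792 ≈ 2.010e+7 km/s.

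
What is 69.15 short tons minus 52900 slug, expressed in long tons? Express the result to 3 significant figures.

-698 long tons

69.15 short ton = 61.7411 long ton and 52900 slug = 759.825 long ton.
61.7411 − 759.825 ≈ -698 long ton.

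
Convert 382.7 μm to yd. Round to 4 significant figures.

1 micrometer = 1.09361 × 10^-6 yd.
Then 382.7 × 1.09361 × 10^-6 ≈ 0.0004185 yd.

0.0004185 yd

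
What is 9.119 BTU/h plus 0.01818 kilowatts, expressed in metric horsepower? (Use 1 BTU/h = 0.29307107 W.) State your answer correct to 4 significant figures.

0.02835 metric horsepower

9.119 BTU/h = 0.00363361 PS and 0.01818 kW = 0.0247179 PS.
0.00363361 + 0.0247179 ≈ 0.02835 PS.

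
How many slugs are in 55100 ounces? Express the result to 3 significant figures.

107 slug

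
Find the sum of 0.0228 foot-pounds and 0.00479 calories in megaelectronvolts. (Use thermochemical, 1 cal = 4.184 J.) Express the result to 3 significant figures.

3.18 × 10^11 MeV

0.0228 ft·lbf = 1.92942 × 10^11 MeV and 0.00479 cal = 1.25088 × 10^11 MeV.
1.92942 × 10^11 + 1.25088 × 10^11 ≈ 3.18 × 10^11 MeV.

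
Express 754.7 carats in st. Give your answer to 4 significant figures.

1 ct = 3.14946 × 10^-5 st.
So 754.7 × 3.14946 × 10^-5 ≈ 0.02377 st.

0.02377 stone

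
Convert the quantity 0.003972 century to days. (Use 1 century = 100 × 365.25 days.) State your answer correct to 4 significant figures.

145.1 d

1 century = 36525.0 d.
Thus 0.003972 × 36525.0 ≈ 145.1 d.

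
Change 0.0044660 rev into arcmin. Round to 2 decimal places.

96.47 arcminutes

1 revolution = 21600.0 arcminutes.
Then 0.0044660 × 21600.0 ≈ 96.47 arcmin.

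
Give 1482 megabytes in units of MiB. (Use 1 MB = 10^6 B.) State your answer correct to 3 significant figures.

1410 MiB

1 MB = 0.953674 mebibytes.
So 1482 × 0.953674 ≈ 1410 MiB.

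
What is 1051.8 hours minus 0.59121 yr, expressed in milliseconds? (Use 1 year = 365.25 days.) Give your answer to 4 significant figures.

-1.487e+10 ms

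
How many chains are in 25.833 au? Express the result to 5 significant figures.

1.9211 × 10^11 chain

1 astronomical unit = 7.43646 × 10^9 chains.
So 25.833 × 7.43646 × 10^9 ≈ 1.9211 × 10^11 chain.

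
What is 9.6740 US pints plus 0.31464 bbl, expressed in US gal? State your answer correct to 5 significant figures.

14.424 US gal

9.6740 US pt = 1.20925 US gal and 0.31464 bbl = 13.2149 US gal.
1.20925 + 13.2149 ≈ 14.424 US gal.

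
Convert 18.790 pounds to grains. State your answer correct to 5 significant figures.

1 lb = 7000.00 gr.
Then 18.790 × 7000.00 ≈ 131530 gr.

131530 grains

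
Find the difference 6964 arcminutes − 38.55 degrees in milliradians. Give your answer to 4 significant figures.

6964 arcmin = 2025.75 mrad and 38.55 ° = 672.824 mrad.
2025.75 − 672.824 ≈ 1353 mrad.

1353 mrad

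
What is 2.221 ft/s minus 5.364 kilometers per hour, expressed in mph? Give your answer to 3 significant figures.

-1.82 miles per hour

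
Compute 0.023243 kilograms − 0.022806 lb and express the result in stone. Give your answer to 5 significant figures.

0.023243 kg = 0.003660146 st and 0.022806 lb = 0.001629000 st.
0.003660146 − 0.001629000 ≈ 0.0020311 st.

0.0020311 stone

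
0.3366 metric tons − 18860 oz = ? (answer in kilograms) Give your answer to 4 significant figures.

0.3366 t = 336.600 kg and 18860 oz = 534.672 kg.
336.600 − 534.672 ≈ -198.1 kg.

-198.1 kg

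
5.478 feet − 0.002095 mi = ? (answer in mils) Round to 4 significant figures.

-67000 mil

5.478 ft = 65736.0 mil and 0.002095 mi = 132739 mil.
65736.0 − 132739 ≈ -67000 mil.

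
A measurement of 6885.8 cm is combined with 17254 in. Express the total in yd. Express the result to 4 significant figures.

554.6 yd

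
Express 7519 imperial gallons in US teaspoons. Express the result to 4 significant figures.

6.935 × 10^6 US teaspoons

1 imp gal = 922.330 US tsp.
Thus 7519 × 922.330 ≈ 6.935 × 10^6 US tsp.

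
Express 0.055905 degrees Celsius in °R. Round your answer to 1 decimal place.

491.8 °R

°R = (°C + 273.15) × 9/5.
Applying the formula gives 491.8 °R.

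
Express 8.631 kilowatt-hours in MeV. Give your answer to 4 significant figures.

1.939 × 10^20 MeV

1 kilowatt-hour = 2.24694 × 10^19 MeV.
Then 8.631 × 2.24694 × 10^19 ≈ 1.939 × 10^20 MeV.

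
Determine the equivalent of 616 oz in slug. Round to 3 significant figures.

1.20 slug

1 oz = 0.00194256 slug.
616 × 0.00194256 ≈ 1.20 slug.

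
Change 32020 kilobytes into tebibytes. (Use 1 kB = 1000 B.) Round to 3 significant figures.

2.91 × 10^-5 TiB

1 kilobyte = 9.09495 × 10^-10 tebibytes.
Then 32020 × 9.09495 × 10^-10 ≈ 2.91 × 10^-5 TiB.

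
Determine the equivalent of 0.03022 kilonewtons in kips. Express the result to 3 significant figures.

0.00679 kip

1 kilonewton = 0.224809 kip.
Then 0.03022 × 0.224809 ≈ 0.00679 kip.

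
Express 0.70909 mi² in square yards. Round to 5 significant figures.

1 square mile = 3.09760 × 10^6 yd².
So 0.70909 × 3.09760 × 10^6 ≈ 2.1965 × 10^6 yd².

2.1965 × 10^6 yd²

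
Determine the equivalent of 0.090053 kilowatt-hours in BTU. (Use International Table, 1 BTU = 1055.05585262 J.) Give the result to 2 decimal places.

307.27 BTU

1 kWh = 3412.14 British thermal units.
So 0.090053 × 3412.14 ≈ 307.27 BTU.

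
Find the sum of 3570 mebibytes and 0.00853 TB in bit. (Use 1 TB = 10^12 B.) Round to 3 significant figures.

9.82 × 10^10 bit

3570 MiB = 2.99473 × 10^10 bit and 0.00853 TB = 6.82400 × 10^10 bit.
2.99473 × 10^10 + 6.82400 × 10^10 ≈ 9.82 × 10^10 bit.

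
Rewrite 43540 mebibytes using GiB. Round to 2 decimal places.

1 mebibyte = 0.0009765625 gibibytes.
43540 × 0.0009765625 ≈ 42.52 GiB.

42.52 GiB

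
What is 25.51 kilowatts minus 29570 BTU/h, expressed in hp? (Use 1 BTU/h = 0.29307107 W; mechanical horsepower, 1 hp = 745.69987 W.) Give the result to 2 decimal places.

25.51 kW = 34.2095 hp and 29570 BTU/h = 11.6214 hp.
34.2095 − 11.6214 ≈ 22.59 hp.

22.59 horsepower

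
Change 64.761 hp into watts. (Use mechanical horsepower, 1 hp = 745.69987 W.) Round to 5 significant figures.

48292 W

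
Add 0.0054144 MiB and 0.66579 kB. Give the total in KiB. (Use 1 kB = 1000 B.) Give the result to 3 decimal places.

0.0054144 MiB = 5.54435 KiB and 0.66579 kB = 0.650186 KiB.
5.54435 + 0.650186 ≈ 6.195 KiB.

6.195 KiB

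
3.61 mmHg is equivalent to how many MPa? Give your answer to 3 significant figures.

1 mmHg = 0.000133322 MPa.
Thus 3.61 × 0.000133322 ≈ 0.000481 MPa.

0.000481 MPa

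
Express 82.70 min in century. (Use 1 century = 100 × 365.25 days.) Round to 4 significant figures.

1.572e-6 century

1 min = 1.90129e-8 century.
Thus 82.70 × 1.90129e-8 ≈ 1.572e-6 century.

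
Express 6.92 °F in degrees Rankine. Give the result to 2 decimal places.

466.59 °R

°R = °F + 459.67.
Applying the formula gives 466.59 °R.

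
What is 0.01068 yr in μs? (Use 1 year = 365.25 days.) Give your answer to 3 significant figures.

1 yr = 3.15576 × 10^13 μs.
Thus 0.01068 × 3.15576 × 10^13 ≈ 3.37 × 10^11 μs.

3.37 × 10^11 microseconds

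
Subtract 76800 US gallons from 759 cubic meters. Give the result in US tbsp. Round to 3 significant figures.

3.17e+7 US tbsp

759 m³ = 5.13297e+7 US tbsp and 76800 US gal = 1.96608e+7 US tbsp.
5.13297e+7 − 1.96608e+7 ≈ 3.17e+7 US tbsp.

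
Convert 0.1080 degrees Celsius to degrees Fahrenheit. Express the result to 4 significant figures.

32.19 °F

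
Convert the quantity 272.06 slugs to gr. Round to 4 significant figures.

6.127e+7 gr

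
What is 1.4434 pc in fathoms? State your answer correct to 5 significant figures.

1 parsec = 1.68727e+16 fathom.
Then 1.4434 × 1.68727e+16 ≈ 2.4354e+16 fathom.

2.4354e+16 fathom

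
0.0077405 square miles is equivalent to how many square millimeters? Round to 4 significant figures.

2.005 × 10^10 mm²

1 mi² = 2.58999 × 10^12 mm².
Thus 0.0077405 × 2.58999 × 10^12 ≈ 2.005 × 10^10 mm².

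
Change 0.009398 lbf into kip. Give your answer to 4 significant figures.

1 pound-force = 0.00100000 kips.
0.009398 × 0.00100000 ≈ 9.398e-6 kip.

9.398e-6 kip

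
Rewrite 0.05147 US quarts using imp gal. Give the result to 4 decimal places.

1 US qt = 0.208169 imp gal.
0.05147 × 0.208169 ≈ 0.0107 imp gal.

0.0107 imp gal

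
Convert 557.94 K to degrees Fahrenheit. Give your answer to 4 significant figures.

544.6 degrees Fahrenheit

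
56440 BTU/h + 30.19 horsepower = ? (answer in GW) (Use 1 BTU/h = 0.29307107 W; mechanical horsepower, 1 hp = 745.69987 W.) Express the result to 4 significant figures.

3.905 × 10^-5 GW

56440 BTU/h = 1.65409 × 10^-5 GW and 30.19 hp = 2.25127 × 10^-5 GW.
1.65409 × 10^-5 + 2.25127 × 10^-5 ≈ 3.905 × 10^-5 GW.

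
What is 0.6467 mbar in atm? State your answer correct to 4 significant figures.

1 mbar = 0.000986923 atm.
So 0.6467 × 0.000986923 ≈ 0.0006382 atm.

0.0006382 atm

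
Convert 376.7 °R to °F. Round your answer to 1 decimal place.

-83.0 °F

°R = °F + 459.67.
Applying the formula gives -83.0 °F.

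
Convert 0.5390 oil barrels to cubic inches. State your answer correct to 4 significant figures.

5229 cubic inches

1 oil barrel = 9702.00 cubic inches.
0.5390 × 9702.00 ≈ 5229 in³.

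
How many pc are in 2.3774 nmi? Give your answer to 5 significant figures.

1 nmi = 6.00192 × 10^-14 pc.
So 2.3774 × 6.00192 × 10^-14 ≈ 1.4269 × 10^-13 pc.

1.4269 × 10^-13 pc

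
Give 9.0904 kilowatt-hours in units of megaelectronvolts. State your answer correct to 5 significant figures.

2.0426 × 10^20 MeV

1 kWh = 2.24694 × 10^19 MeV.
9.0904 × 2.24694 × 10^19 ≈ 2.0426 × 10^20 MeV.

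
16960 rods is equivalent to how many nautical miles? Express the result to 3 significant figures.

46.1 nautical miles

1 rod = 0.00271555 nautical miles.
So 16960 × 0.00271555 ≈ 46.1 nmi.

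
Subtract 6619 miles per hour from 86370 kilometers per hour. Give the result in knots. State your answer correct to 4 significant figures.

40880 kn

86370 km/h = 46636.1 kn and 6619 mph = 5751.75 kn.
46636.1 − 5751.75 ≈ 40880 kn.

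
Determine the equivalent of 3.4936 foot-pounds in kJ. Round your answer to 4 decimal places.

1 foot-pound = 0.00135582 kilojoules.
Then 3.4936 × 0.00135582 ≈ 0.0047 kJ.

0.0047 kJ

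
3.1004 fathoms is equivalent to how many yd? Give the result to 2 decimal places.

1 fathom = 2.00000 yards.
3.1004 × 2.00000 ≈ 6.20 yd.

6.20 yards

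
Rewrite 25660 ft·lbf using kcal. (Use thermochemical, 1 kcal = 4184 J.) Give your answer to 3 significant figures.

1 ft·lbf = 0.000324048 kcal.
So 25660 × 0.000324048 ≈ 8.32 kcal.

8.32 kcal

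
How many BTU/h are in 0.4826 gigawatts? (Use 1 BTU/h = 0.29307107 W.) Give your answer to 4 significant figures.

1 gigawatt = 3.41214 × 10^9 BTU/h.
Thus 0.4826 × 3.41214 × 10^9 ≈ 1.647 × 10^9 BTU/h.

1.647 × 10^9 BTU/h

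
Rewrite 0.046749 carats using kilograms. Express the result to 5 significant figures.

9.3498 × 10^-6 kilograms

1 carat = 0.000200000 kg.
0.046749 × 0.000200000 ≈ 9.3498 × 10^-6 kg.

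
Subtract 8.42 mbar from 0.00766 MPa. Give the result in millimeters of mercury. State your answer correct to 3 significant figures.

51.1 millimeters of mercury

0.00766 MPa = 57.4547 mmHg and 8.42 mbar = 6.31552 mmHg.
57.4547 − 6.31552 ≈ 51.1 mmHg.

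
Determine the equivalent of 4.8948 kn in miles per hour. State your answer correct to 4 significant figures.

1 knot = 1.15078 miles per hour.
Thus 4.8948 × 1.15078 ≈ 5.633 mph.

5.633 miles per hour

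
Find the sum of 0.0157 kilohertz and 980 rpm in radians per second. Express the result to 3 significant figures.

201 rad/s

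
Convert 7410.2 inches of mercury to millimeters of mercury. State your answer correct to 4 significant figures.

1 inch of mercury = 25.4000 mmHg.
Then 7410.2 × 25.4000 ≈ 188200 mmHg.

188200 millimeters of mercury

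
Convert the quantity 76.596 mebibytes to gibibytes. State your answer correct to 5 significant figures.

1 mebibyte = 0.0009765625 GiB.
Then 76.596 × 0.0009765625 ≈ 0.074801 GiB.

0.074801 GiB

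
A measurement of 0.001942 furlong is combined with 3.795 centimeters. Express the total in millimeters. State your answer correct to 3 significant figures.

0.001942 furlong = 390.668 mm and 3.795 cm = 37.9500 mm.
390.668 + 37.9500 ≈ 429 mm.

429 millimeters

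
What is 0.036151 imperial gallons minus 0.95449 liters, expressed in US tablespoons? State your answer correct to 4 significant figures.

-53.44 US tablespoons

0.036151 imp gal = 11.1144 US tbsp and 0.95449 L = 64.5503 US tbsp.
11.1144 − 64.5503 ≈ -53.44 US tbsp.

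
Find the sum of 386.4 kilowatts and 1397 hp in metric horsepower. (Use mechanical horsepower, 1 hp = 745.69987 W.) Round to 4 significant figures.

1942 metric horsepower

386.4 kW = 525.358 PS and 1397 hp = 1416.38 PS.
525.358 + 1416.38 ≈ 1942 PS.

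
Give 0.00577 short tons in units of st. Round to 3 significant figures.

1 short ton = 142.857 st.
Thus 0.00577 × 142.857 ≈ 0.824 st.

0.824 stone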